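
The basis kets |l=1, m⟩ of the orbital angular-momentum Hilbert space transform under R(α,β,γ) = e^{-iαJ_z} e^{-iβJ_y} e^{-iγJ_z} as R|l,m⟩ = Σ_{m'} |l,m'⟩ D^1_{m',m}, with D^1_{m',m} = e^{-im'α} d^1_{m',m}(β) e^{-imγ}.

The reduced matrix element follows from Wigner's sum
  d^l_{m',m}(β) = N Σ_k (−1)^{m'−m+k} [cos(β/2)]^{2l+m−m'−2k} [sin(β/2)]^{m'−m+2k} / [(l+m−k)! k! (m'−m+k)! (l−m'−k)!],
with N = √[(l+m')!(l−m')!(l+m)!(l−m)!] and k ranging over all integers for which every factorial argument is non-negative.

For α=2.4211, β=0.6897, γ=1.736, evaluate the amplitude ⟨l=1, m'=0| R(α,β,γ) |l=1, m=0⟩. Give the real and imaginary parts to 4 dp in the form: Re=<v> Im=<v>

D^1_{0,0}(2.4211,0.6897,1.736) = e^{-i·0·2.4211}·d^1_{0,0}(0.6897)·e^{-i·0·1.736}. Compute d first:
With c≡cos(β/2)=0.941126 and s≡sin(β/2)=0.338056, N=[1·1·1·1]^{1/2}=1.000000
k∈{0,1} keeps every argument non-negative
  k=0: (−1)^0·1.0000/(1)·0.9411^2·0.3381^0 = +0.885718
  k=1: (−1)^1·1.0000/(1)·0.9411^0·0.3381^2 = -0.114282
d^1_{0,0}(0.6897) = +0.885718 -0.114282 = +0.771437
D = (+1.000000+0.000000i)·(+0.771437)·(+1.000000+0.000000i) = +0.771437+0.000000i

Re=0.7714 Im=0.0000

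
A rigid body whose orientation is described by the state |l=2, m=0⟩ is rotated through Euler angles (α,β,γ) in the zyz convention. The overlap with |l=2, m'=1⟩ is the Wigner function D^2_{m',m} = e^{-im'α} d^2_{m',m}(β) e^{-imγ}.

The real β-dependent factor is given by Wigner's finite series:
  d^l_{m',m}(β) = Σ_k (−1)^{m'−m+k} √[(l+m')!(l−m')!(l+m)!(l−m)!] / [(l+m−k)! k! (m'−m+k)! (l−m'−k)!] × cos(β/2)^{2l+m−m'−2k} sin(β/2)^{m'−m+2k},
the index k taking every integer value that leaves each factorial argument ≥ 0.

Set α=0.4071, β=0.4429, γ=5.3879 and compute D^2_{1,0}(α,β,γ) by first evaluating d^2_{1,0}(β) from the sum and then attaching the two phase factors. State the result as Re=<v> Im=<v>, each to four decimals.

Re=-0.4355 Im=0.1878

First d^2_{1,0}(β=0.4429), then the phase factors e^{-i(1)α} and e^{-i(0)γ}:
With c≡cos(β/2)=0.975580 and s≡sin(β/2)=0.219644, N=[6·1·2·2]^{1/2}=4.898979
Admissible k: 0..1 (factorial args all ≥0)
  k=0: (−1)^1·4.8990/(2)·0.9756^3·0.2196^1 = -0.499556
  k=1: (−1)^2·4.8990/(2)·0.9756^1·0.2196^3 = +0.025322
d^2_{1,0}(0.4429) = -0.499556 +0.025322 = -0.474234
Attach z-rotation phases: D = e^{-i(1)(0.4071)}·(-0.474234)·e^{-i(0)(5.3879)} = -0.435477+0.187772i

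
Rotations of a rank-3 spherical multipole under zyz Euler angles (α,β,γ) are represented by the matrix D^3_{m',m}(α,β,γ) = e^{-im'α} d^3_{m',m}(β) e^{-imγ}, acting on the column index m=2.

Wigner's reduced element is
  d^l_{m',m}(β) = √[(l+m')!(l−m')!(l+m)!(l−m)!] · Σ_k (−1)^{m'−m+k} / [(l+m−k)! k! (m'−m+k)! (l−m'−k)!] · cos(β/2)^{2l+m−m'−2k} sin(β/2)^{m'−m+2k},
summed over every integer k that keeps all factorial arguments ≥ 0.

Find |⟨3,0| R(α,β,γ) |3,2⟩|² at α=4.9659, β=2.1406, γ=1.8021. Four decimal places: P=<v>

P=0.2743

Split into d^3_{0,2}(β=2.1406) × two z-phases.
With c≡cos(β/2)=0.479861 and s≡sin(β/2)=0.877345, N=[6·6·120·1]^{1/2}=65.726707
The bounds max(0,m−m')=2 and min(l+m,l−m')=3 give 2 terms
  k=2: (−1)^0·65.7267/(12)·0.4799^4·0.8773^2 = +0.223544
  k=3: (−1)^1·65.7267/(12)·0.4799^2·0.8773^4 = -0.747261
d^3_{0,2}(2.1406) = +0.223544 -0.747261 = -0.523717
|D^3_{0,2}|² = |d^3_{0,2}(β)|² = (-0.523717)² = 0.274279 (the z-rotation phases have unit modulus)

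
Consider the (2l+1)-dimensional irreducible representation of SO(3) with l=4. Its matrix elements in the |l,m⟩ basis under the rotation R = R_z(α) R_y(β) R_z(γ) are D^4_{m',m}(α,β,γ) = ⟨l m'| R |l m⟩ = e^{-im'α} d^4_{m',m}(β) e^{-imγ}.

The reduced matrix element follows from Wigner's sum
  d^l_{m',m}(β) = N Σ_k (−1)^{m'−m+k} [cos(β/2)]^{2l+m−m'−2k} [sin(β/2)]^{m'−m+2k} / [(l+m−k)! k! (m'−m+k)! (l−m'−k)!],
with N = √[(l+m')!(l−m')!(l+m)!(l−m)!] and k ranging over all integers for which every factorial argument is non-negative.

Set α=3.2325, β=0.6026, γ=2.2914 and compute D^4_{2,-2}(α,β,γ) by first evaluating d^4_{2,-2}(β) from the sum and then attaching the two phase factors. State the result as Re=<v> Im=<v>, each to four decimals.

First d^4_{2,-2}(β=0.6026), then the phase factors e^{-i(2)α} and e^{-i(-2)γ}:
c=cos(0.6026/2)=0.954952, s=sin(0.6026/2)=0.296762; N=√[720·2·2·720]=1440.000000
The bounds max(0,m−m')=0 and min(l+m,l−m')=2 give 3 terms
  k=0: (−1)^4·1440.0000/(96)·0.9550^4·0.2968^4 = +0.096750
  k=1: (−1)^5·1440.0000/(120)·0.9550^2·0.2968^6 = -0.007475
  k=2: (−1)^6·1440.0000/(1440)·0.9550^0·0.2968^8 = +0.000060
d^4_{2,-2}(0.6026) = +0.096750 -0.007475 +0.000060 = +0.089335
Phases: e^{-i·(2)·3.2325}=+0.983517-0.180815i, e^{-i·(-2)·2.2914}=-0.129227-0.991615i ⇒ D=-0.027372-0.085038i

Re=-0.0274 Im=-0.0850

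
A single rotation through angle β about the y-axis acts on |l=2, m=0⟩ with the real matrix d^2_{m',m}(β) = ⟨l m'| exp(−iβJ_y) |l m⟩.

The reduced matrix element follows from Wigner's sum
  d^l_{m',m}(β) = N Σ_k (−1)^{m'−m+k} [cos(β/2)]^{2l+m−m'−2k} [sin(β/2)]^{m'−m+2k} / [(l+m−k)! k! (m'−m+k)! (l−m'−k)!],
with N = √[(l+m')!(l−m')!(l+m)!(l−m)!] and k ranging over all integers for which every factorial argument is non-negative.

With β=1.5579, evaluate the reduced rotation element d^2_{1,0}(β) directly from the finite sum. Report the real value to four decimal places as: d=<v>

d=-0.0158

d^2_{1,0}(β=1.5579) via Wigner's sum:
c=cos(1.5579/2)=0.711652, s=sin(1.5579/2)=0.702533; N=√[6·1·2·2]=4.898979
k: max(0,(0)−(1))=0 … min(2+(0),2−(1))=1
  k=0: (−1)^1·4.8990/(2)·0.7117^3·0.7025^1 = -0.620218
  k=1: (−1)^2·4.8990/(2)·0.7117^1·0.7025^3 = +0.604425
d^2_{1,0}(1.5579) = -0.620218 +0.604425 = -0.015793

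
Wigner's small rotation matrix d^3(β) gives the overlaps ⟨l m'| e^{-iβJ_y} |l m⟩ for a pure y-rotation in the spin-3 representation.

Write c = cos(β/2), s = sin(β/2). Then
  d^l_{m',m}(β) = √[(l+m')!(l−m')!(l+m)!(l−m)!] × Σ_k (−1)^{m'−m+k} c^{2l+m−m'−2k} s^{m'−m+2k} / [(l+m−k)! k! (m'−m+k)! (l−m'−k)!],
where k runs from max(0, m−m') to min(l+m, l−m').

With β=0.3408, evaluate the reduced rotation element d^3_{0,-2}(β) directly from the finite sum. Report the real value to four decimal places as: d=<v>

d=0.1442

d^3_{0,-2}(β=0.3408) via Wigner's sum:
c=cos(0.3408/2)=0.985517, s=sin(0.3408/2)=0.169577; N=√[6·6·1·120]=65.726707
k∈{0,1} keeps every argument non-negative
  k=0: (−1)^2·65.7267/(12)·0.9855^4·0.1696^2 = +0.148576
  k=1: (−1)^3·65.7267/(12)·0.9855^2·0.1696^4 = -0.004399
d^3_{0,-2}(0.3408) = +0.148576 -0.004399 = +0.144177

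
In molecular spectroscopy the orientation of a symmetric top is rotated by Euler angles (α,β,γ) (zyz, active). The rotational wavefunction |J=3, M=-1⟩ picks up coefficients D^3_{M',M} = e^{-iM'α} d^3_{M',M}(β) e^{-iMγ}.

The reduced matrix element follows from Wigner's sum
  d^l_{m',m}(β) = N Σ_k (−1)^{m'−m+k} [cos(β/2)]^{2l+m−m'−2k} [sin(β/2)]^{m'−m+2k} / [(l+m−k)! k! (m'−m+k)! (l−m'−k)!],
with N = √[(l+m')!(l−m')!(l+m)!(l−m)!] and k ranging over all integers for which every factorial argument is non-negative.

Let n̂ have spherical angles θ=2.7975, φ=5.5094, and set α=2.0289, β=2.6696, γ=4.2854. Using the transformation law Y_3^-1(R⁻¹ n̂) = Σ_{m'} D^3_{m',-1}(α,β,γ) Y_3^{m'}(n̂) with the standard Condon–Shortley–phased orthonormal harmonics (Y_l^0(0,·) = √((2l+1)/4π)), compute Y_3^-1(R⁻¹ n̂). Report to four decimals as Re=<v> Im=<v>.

Re=-0.0875 Im=-0.3155

Need the full column D^3_{m',-1} for m'=−3..3 at α=2.0289, β=2.6696, γ=4.2854.
cos(β/2)=0.233812, sin(β/2)=0.972282
d^3_{-3,-1}: single k=2 term ⇒ +0.010942;  D = -0.006389-0.008883i
d^3_{-2,-1}: k∈[1..2] ⇒ +0.002148 -0.074303 = -0.072154;  D = +0.033908-0.063691i
d^3_{-1,-1}: k∈[0..2] ⇒ +0.000163 -0.022602 +0.293125 = +0.270687;  D = +0.270556+0.008421i
d^3_{0,-1}: k∈[0..2] ⇒ -0.002354 +0.122092 -0.703749 = -0.584011;  D = +0.241858+0.531576i
d^3_{1,-1}: k∈[0..2] ⇒ +0.016951 -0.390833 +0.844798 = +0.470916;  D = -0.298193+0.364477i
d^3_{2,-1}: k∈[0..1] ⇒ -0.074303 +0.642432 = +0.568129;  D = +0.553478+0.128193i
d^3_{3,-1}: single k=0 term ⇒ +0.189211;  D = -0.043229-0.184207i
Y_3^{m'}(θ=2.7975,φ=5.5094) and Σ D·Y over m':
  (-0.0064-0.0089i)·(-0.0109+0.0117i)  (+0.0339-0.0637i)·(-0.0025-0.1095i)  (+0.2706+0.0084i)·(+0.2676+0.2614i)  (+0.2419+0.5316i)·(-0.5027+0.0000i)  (-0.2982+0.3645i)·(-0.2676+0.2614i)  (+0.5535+0.1282i)·(-0.0025+0.1095i)  (-0.0432-0.1842i)·(+0.0109+0.0117i)
Y_3^-1(R⁻¹ n̂) = -0.087531-0.315509i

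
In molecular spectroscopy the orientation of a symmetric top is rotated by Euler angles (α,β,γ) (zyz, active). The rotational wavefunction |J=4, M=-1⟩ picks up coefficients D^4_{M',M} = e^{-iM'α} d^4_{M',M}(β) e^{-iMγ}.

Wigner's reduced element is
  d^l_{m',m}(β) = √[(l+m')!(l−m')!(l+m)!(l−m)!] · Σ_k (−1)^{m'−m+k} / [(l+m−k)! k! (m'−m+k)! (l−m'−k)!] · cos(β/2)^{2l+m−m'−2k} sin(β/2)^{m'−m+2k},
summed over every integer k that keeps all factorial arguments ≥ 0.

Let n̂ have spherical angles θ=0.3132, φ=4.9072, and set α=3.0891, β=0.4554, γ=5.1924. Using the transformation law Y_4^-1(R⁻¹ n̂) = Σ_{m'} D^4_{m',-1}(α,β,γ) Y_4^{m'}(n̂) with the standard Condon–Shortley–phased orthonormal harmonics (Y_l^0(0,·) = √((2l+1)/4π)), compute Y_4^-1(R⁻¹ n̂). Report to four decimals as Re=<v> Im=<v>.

Re=-0.3272 Im=0.1961

Need the full column D^4_{m',-1} for m'=−4..4 at α=3.0891, β=0.4554, γ=5.1924.
cos(β/2)=0.974188, sin(β/2)=0.225737
d^4_{-4,-1}: single k=3 term ⇒ +0.075530;  D = +0.020149-0.072793i
d^4_{-3,-1}: k∈[2..3] ⇒ +0.345728 -0.030939 = +0.314789;  D = -0.099779+0.298557i
d^4_{-2,-1}: k∈[1..3] ⇒ +0.797517 -0.214107 +0.007664 = +0.591074;  D = +0.216508-0.549993i
d^4_{-1,-1}: k∈[0..3] ⇒ +0.811228 -0.653365 +0.070163 -0.001256 = +0.226770;  D = -0.094022+0.206360i
d^4_{0,-1}: k∈[0..3] ⇒ -0.840657 +0.270827 -0.014542 +0.000130 = -0.584241;  D = -0.269796+0.518216i
d^4_{1,-1}: k∈[0..3] ⇒ +0.435577 -0.070163 +0.001884 -0.000007 = +0.367291;  D = -0.186470+0.316435i
d^4_{2,-1}: k∈[0..2] ⇒ -0.142738 +0.011496 -0.000123 = -0.131366;  D = -0.072540+0.109521i
d^4_{3,-1}: k∈[0..1] ⇒ +0.030939 -0.000997 = +0.029942;  D = -0.017821+0.024061i
d^4_{4,-1}: single k=0 term ⇒ -0.004055;  D = -0.002581+0.003128i
Y_4^{m'}(θ=0.3132,φ=4.9072) and Σ D·Y over m':
  (+0.0201-0.0728i)·(+0.0028-0.0028i)  (-0.0998+0.2986i)·(-0.0192-0.0290i)  (+0.2165-0.5500i)·(-0.1567+0.0644i)  (-0.0940+0.2064i)·(+0.0895+0.4538i)  (-0.2698+0.5182i)·(+0.4780+0.0000i)  (-0.1865+0.3164i)·(-0.0895+0.4538i)  (-0.0725+0.1095i)·(-0.1567-0.0644i)  (-0.0178+0.0241i)·(+0.0192-0.0290i)  (-0.0026+0.0031i)·(+0.0028+0.0028i)
Y_4^-1(R⁻¹ n̂) = -0.327249+0.196071i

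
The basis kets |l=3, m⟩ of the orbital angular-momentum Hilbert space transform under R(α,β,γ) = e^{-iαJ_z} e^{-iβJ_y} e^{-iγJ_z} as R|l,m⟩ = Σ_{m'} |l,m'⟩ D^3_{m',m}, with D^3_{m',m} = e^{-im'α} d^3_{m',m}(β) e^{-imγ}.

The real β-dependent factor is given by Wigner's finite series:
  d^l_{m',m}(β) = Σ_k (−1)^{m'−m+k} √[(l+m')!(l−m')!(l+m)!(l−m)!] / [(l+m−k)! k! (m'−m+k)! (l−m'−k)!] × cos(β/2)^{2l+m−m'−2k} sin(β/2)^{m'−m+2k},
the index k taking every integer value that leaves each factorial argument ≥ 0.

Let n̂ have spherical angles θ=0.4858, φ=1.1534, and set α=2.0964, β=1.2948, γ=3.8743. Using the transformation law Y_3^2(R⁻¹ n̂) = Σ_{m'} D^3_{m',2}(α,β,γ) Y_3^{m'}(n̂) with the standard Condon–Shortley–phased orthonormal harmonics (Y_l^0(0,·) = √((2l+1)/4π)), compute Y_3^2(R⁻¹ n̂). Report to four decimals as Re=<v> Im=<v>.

Need the full column D^3_{m',2} for m'=−3..3 at α=2.0964, β=1.2948, γ=3.8743.
cos(β/2)=0.797655, sin(β/2)=0.603115
d^3_{-3,2}: single k=5 term ⇒ +0.155916;  D = +0.017333-0.154949i
d^3_{-2,2}: k∈[4..5] ⇒ +0.420919 -0.048128 = +0.372791;  D = -0.341266+0.150035i
d^3_{-1,2}: k∈[3..4] ⇒ +0.704164 -0.201286 = +0.502878;  D = +0.406047+0.296668i
d^3_{0,2}: k∈[2..3] ⇒ +0.806528 -0.461094 = +0.345434;  D = +0.036335-0.343518i
d^3_{1,2}: k∈[1..2] ⇒ +0.615849 -0.704164 = -0.088315;  D = +0.080632-0.036029i
d^3_{2,2}: k∈[0..1] ⇒ +0.257566 -0.736256 = -0.478690;  D = -0.388208-0.280069i
d^3_{3,2}: single k=0 term ⇒ -0.477034;  D = -0.047323+0.474681i
Y_3^{m'}(θ=0.4858,φ=1.1534) and Σ D·Y over m':
  (+0.0173-0.1549i)·(-0.0403+0.0133i)  (-0.3413+0.1500i)·(-0.1323-0.1460i)  (+0.4060+0.2967i)·(+0.1780-0.4014i)  (+0.0363-0.3435i)·(+0.3003+0.0000i)  (+0.0806-0.0360i)·(-0.1780-0.4014i)  (-0.3882-0.2801i)·(-0.1323+0.1460i)  (-0.0473+0.4747i)·(+0.0403+0.0133i)
Y_3^2(R⁻¹ n̂) = +0.325891-0.203947i

Re=0.3259 Im=-0.2039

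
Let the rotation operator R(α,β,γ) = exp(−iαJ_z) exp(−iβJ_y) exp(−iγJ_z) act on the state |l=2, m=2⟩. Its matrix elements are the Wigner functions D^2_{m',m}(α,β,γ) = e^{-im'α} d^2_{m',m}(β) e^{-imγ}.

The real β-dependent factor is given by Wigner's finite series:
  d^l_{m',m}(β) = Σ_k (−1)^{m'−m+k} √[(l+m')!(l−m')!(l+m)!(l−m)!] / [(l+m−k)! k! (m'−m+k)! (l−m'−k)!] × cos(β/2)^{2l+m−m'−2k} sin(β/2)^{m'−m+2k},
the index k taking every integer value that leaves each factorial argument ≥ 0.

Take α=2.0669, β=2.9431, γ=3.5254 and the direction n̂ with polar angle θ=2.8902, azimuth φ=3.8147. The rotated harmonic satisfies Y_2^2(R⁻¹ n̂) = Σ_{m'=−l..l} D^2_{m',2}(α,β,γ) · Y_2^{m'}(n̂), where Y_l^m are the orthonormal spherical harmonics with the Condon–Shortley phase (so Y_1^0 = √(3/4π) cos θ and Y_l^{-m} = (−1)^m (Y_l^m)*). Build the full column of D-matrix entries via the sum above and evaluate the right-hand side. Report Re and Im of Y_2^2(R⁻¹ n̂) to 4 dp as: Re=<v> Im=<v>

Need the full column D^2_{m',2} for m'=−2..2 at α=2.0669, β=2.9431, γ=3.5254.
cos(β/2)=0.099083, sin(β/2)=0.995079
d^2_{-2,2}: single k=4 term ⇒ +0.980461;  D = -0.955837-0.218358i
d^2_{-1,2}: single k=3 term ⇒ +0.195256;  D = +0.052365+0.188103i
d^2_{0,2}: single k=2 term ⇒ +0.023812;  D = +0.017134-0.016535i
d^2_{1,2}: single k=1 term ⇒ +0.001936;  D = -0.001845-0.000585i
d^2_{2,2}: single k=0 term ⇒ +0.000096;  D = +0.000018+0.000095i
Y_2^{m'}(θ=2.8902,φ=3.8147) and Σ D·Y over m':
  (-0.9558-0.2184i)·(+0.0053-0.0233i)  (+0.0524+0.1881i)·(+0.1455-0.1160i)  (+0.0171-0.0165i)·(+0.5722+0.0000i)  (-0.0018-0.0006i)·(-0.1455-0.1160i)  (+0.0000+0.0001i)·(+0.0053+0.0233i)
Y_2^2(R⁻¹ n̂) = +0.029276+0.033248i

Re=0.0293 Im=0.0332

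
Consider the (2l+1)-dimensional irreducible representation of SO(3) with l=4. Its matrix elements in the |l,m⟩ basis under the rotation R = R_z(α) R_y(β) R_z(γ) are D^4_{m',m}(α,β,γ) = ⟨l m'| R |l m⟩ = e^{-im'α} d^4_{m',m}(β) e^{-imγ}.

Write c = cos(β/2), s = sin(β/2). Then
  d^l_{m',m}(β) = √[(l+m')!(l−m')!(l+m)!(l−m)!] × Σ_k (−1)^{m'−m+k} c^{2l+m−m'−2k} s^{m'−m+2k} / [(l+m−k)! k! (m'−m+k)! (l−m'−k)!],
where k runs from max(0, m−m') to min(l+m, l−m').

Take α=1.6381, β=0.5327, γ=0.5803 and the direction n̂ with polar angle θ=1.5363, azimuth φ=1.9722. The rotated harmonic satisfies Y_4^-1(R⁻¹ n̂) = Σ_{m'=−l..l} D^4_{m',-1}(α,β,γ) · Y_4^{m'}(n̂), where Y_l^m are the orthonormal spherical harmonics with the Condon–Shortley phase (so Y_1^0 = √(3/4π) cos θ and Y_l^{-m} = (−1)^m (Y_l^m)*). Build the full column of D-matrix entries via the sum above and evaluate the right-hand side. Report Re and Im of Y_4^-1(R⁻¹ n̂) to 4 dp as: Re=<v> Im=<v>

Re=-0.2413 Im=-0.0463

Need the full column D^4_{m',-1} for m'=−4..4 at α=1.6381, β=0.5327, γ=0.5803.
cos(β/2)=0.964738, sin(β/2)=0.263212
d^4_{-4,-1}: single k=3 term ⇒ +0.114040;  D = +0.075306+0.085640i
d^4_{-3,-1}: k∈[2..3] ⇒ +0.443341 -0.055002 = +0.388339;  D = +0.273720-0.275471i
d^4_{-2,-1}: k∈[1..3] ⇒ +0.868576 -0.323273 +0.016042 = +0.561345;  D = -0.423902-0.367988i
d^4_{-1,-1}: k∈[0..3] ⇒ +0.750370 -0.837835 +0.124733 -0.003095 = +0.034172;  D = -0.020615+0.027253i
d^4_{0,-1}: k∈[0..3] ⇒ -0.915559 +0.408912 -0.030438 +0.000378 = -0.536708;  D = -0.448848-0.294263i
d^4_{1,-1}: k∈[0..3] ⇒ +0.558557 -0.124733 +0.004642 -0.000023 = +0.438443;  D = +0.215184-0.382006i
d^4_{2,-1}: k∈[0..2] ⇒ -0.215516 +0.024064 -0.000358 = -0.191810;  D = +0.173073+0.082686i
d^4_{3,-1}: k∈[0..1] ⇒ +0.055002 -0.002457 = +0.052546;  D = -0.019412+0.048828i
d^4_{4,-1}: single k=0 term ⇒ -0.008489;  D = -0.008081-0.002598i
Y_4^{m'}(θ=1.5363,φ=1.9722) and Σ D·Y over m':
  (+0.0753+0.0856i)·(-0.0154-0.4412i)  (+0.2737-0.2755i)·(+0.0402+0.0154i)  (-0.4239-0.3680i)·(+0.2302-0.2383i)  (-0.0206+0.0273i)·(+0.0191+0.0449i)  (-0.4488-0.2943i)·(+0.3136+0.0000i)  (+0.2152-0.3820i)·(-0.0191+0.0449i)  (+0.1731+0.0827i)·(+0.2302+0.2383i)  (-0.0194+0.0488i)·(-0.0402+0.0154i)  (-0.0081-0.0026i)·(-0.0154+0.4412i)
Y_4^-1(R⁻¹ n̂) = -0.241274-0.046314i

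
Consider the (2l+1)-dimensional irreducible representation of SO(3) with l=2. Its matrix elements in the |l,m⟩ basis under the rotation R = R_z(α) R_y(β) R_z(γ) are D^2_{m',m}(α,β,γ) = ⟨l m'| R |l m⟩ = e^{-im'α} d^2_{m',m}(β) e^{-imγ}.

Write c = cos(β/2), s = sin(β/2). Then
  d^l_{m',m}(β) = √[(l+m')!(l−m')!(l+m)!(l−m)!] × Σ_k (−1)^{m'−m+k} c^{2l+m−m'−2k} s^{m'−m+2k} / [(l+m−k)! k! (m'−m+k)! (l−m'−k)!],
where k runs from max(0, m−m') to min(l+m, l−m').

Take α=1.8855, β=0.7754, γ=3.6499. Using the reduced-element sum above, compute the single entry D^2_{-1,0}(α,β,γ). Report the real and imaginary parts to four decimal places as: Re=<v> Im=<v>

First d^2_{-1,0}(β=0.7754), then the phase factors e^{-i(-1)α} and e^{-i(0)γ}:
Half-angle: c=0.925781, s=0.378060. N=√(1·6·2·2)=4.898979
k: max(0,(0)−(-1))=1 … min(2+(0),2−(-1))=2
  k=1: (−1)^0·4.8990/(2)·0.9258^3·0.3781^1 = +0.734787
  k=2: (−1)^1·4.8990/(2)·0.9258^1·0.3781^3 = -0.122537
d^2_{-1,0}(0.7754) = +0.734787 -0.122537 = +0.612250
Attach z-rotation phases: D = e^{-i(-1)(1.8855)}·(+0.612250)·e^{-i(0)(3.6499)} = -0.189513+0.582181i

Re=-0.1895 Im=0.5822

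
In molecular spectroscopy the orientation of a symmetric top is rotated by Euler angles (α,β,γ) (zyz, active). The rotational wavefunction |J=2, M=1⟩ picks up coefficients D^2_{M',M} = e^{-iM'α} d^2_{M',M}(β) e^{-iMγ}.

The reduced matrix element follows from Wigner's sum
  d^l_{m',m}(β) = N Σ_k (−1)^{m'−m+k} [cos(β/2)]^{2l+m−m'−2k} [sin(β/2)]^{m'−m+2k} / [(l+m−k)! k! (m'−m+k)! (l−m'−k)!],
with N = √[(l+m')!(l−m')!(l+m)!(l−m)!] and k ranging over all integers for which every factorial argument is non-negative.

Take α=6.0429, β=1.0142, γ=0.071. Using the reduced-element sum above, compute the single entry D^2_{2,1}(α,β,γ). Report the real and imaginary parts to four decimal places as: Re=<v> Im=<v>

D^2_{2,1}(6.0429,1.0142,0.071) = e^{-i·2·6.0429}·d^2_{2,1}(1.0142)·e^{-i·1·0.071}. Compute d first:
c=cos(1.0142/2)=0.874157, s=sin(1.0142/2)=0.485644; N=√[24·1·6·1]=12.000000
k∈{0} keeps every argument non-negative
  k=0: (−1)^1·12.0000/(6)·0.8742^3·0.4856^1 = -0.648808
d^2_{2,1}(1.0142) = -0.648808
Attach z-rotation phases: D = e^{-i(2)(6.0429)}·(-0.648808)·e^{-i(1)(0.071)} = -0.595146-0.258365i

Re=-0.5951 Im=-0.2584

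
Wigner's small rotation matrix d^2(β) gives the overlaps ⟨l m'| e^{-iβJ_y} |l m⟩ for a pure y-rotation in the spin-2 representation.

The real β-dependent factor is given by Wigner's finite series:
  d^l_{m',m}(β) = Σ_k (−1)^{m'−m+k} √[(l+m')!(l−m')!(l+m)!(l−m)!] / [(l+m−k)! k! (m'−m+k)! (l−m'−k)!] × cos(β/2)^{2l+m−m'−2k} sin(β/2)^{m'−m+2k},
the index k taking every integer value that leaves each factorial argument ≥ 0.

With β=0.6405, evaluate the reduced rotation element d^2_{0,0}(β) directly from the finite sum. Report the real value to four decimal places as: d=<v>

d=0.4643

d^2_{0,0}(β=0.6405) via Wigner's sum:
c=cos(0.6405/2)=0.949157, s=sin(0.6405/2)=0.314804; N=√[2·2·2·2]=4.000000
Admissible k: 0..2 (factorial args all ≥0)
  k=0: (−1)^0·4.0000/(4)·0.9492^4·0.3148^0 = +0.811618
  k=1: (−1)^1·4.0000/(1)·0.9492^2·0.3148^2 = -0.357121
  k=2: (−1)^2·4.0000/(4)·0.9492^0·0.3148^4 = +0.009821
d^2_{0,0}(0.6405) = +0.811618 -0.357121 +0.009821 = +0.464318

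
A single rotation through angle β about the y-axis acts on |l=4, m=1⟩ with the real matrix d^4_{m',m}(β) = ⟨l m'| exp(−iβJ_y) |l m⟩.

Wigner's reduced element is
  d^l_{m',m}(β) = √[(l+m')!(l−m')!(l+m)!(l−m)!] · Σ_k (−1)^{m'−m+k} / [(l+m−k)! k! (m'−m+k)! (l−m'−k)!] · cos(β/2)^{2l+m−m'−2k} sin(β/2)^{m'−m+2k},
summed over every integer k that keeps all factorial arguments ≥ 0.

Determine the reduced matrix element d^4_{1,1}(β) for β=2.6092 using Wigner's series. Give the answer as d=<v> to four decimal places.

d=-0.4382

d^4_{1,1}(β=2.6092) via Wigner's sum:
Half-angle: c=0.263064, s=0.964778. N=√(120·6·120·6)=720.000000
The bounds max(0,m−m')=0 and min(l+m,l−m')=3 give 4 terms
  k=0: (−1)^0·720.0000/(720)·0.2631^8·0.9648^0 = +0.000023
  k=1: (−1)^1·720.0000/(48)·0.2631^6·0.9648^2 = -0.004627
  k=2: (−1)^2·720.0000/(24)·0.2631^4·0.9648^4 = +0.124473
  k=3: (−1)^3·720.0000/(72)·0.2631^2·0.9648^6 = -0.558068
d^4_{1,1}(2.6092) = +0.000023 -0.004627 +0.124473 -0.558068 = -0.438199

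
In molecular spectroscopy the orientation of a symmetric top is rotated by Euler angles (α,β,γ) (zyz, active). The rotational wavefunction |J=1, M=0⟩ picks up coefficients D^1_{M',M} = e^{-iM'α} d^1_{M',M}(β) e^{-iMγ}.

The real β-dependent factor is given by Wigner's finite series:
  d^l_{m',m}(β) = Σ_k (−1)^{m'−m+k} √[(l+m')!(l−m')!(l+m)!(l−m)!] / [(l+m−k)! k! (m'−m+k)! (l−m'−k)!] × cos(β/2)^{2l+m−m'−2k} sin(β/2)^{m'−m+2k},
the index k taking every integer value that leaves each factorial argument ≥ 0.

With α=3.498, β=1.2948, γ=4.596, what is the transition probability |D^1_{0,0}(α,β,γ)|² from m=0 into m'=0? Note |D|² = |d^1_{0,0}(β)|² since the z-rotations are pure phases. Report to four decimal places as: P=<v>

P=0.0743

First d^1_{0,0}(β=1.2948), then the phase factors e^{-i(0)α} and e^{-i(0)γ}:
c=cos(1.2948/2)=0.797655, s=sin(1.2948/2)=0.603115; N=√[1·1·1·1]=1.000000
Admissible k: 0..1 (factorial args all ≥0)
  k=0: (−1)^0·1.0000/(1)·0.7977^2·0.6031^0 = +0.636253
  k=1: (−1)^1·1.0000/(1)·0.7977^0·0.6031^2 = -0.363747
d^1_{0,0}(1.2948) = +0.636253 -0.363747 = +0.272506
|D^1_{0,0}|² = |d^1_{0,0}(β)|² = (+0.272506)² = 0.074259 (the z-rotation phases have unit modulus)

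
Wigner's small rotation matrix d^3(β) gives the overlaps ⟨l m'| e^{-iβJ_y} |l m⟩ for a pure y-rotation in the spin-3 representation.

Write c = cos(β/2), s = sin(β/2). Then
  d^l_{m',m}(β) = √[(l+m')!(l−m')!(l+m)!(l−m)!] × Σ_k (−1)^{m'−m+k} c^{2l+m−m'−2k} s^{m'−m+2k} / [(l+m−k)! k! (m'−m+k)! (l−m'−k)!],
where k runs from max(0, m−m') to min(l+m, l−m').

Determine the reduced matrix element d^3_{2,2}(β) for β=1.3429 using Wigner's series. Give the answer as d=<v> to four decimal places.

d^3_{2,2}(β=1.3429) via Wigner's sum:
With c≡cos(β/2)=0.782920 and s≡sin(β/2)=0.622122, N=[120·1·120·1]^{1/2}=120.000000
k∈{0,1} keeps every argument non-negative
  k=0: (−1)^0·120.0000/(120)·0.7829^6·0.6221^0 = +0.230306
  k=1: (−1)^1·120.0000/(24)·0.7829^4·0.6221^2 = -0.727095
d^3_{2,2}(1.3429) = +0.230306 -0.727095 = -0.496789

d=-0.4968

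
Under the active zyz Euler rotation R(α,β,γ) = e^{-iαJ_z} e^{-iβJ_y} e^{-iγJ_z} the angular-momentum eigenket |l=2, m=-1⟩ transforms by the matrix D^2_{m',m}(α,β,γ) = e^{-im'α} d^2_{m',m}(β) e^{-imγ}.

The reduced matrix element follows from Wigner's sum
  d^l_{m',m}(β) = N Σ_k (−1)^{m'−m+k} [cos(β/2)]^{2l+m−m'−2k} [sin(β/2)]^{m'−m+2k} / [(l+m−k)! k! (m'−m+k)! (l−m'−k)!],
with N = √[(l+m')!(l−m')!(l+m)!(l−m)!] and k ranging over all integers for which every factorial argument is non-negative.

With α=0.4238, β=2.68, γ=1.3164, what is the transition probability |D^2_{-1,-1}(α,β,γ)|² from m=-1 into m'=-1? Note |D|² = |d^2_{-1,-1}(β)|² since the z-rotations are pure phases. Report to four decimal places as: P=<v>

P=0.0213

Split into d^2_{-1,-1}(β=2.68) × two z-phases.
With c≡cos(β/2)=0.228753 and s≡sin(β/2)=0.973485, N=[1·6·1·6]^{1/2}=6.000000
The bounds max(0,m−m')=0 and min(l+m,l−m')=1 give 2 terms
  k=0: (−1)^0·6.0000/(6)·0.2288^4·0.9735^0 = +0.002738
  k=1: (−1)^1·6.0000/(2)·0.2288^2·0.9735^2 = -0.148769
d^2_{-1,-1}(2.68) = +0.002738 -0.148769 = -0.146031
|D^2_{-1,-1}|² = |d^2_{-1,-1}(β)|² = (-0.146031)² = 0.021325 (the z-rotation phases have unit modulus)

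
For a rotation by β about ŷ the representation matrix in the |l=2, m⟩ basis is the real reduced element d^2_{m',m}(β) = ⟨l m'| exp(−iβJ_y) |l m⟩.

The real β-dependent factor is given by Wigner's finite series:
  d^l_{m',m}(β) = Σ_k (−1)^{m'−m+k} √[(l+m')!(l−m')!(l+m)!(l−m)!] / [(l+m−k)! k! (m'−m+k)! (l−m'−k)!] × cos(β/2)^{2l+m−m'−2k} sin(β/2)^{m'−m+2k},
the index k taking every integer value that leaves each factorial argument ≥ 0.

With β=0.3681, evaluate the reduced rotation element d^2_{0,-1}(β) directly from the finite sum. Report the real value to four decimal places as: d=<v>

d=-0.4112

d^2_{0,-1}(β=0.3681) via Wigner's sum:
c=cos(0.3681/2)=0.983111, s=sin(0.3681/2)=0.183013; N=√[2·2·1·6]=4.898979
k: max(0,(-1)−(0))=0 … min(2+(-1),2−(0))=1
  k=0: (−1)^1·4.8990/(2)·0.9831^3·0.1830^1 = -0.425955
  k=1: (−1)^2·4.8990/(2)·0.9831^1·0.1830^3 = +0.014761
d^2_{0,-1}(0.3681) = -0.425955 +0.014761 = -0.411194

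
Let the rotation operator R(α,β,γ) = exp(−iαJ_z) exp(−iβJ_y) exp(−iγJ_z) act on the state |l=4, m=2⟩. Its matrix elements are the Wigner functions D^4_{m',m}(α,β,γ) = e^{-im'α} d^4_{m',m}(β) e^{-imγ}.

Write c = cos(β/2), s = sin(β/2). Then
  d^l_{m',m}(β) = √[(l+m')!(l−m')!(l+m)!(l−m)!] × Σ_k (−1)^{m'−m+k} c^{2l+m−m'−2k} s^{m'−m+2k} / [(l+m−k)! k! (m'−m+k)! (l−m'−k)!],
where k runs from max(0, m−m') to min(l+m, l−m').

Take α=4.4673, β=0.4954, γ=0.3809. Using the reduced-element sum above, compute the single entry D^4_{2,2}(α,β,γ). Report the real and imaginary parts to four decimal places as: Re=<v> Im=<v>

D^4_{2,2}(4.4673,0.4954,0.3809) = e^{-i·2·4.4673}·d^4_{2,2}(0.4954)·e^{-i·2·0.3809}. Compute d first:
With c≡cos(β/2)=0.969479 and s≡sin(β/2)=0.245175, N=[720·2·720·2]^{1/2}=1440.000000
k∈{0,1,2} keeps every argument non-negative
  k=0: (−1)^0·1440.0000/(1440)·0.9695^8·0.2452^0 = +0.780381
  k=1: (−1)^1·1440.0000/(120)·0.9695^6·0.2452^2 = -0.598912
  k=2: (−1)^2·1440.0000/(96)·0.9695^4·0.2452^4 = +0.047879
d^4_{2,2}(0.4954) = +0.780381 -0.598912 +0.047879 = +0.229349
D = (-0.882249-0.470783i)·(+0.229349)·(+0.723595-0.690225i) = -0.220940+0.061533i

Re=-0.2209 Im=0.0615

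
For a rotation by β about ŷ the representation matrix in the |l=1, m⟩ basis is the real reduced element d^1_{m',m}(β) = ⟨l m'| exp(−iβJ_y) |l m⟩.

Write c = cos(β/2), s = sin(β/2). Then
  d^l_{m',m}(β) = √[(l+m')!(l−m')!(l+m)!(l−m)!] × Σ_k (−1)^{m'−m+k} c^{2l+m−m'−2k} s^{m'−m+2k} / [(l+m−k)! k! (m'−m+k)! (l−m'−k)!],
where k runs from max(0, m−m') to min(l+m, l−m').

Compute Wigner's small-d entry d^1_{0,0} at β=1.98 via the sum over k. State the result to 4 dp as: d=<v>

d^1_{0,0}(β=1.98) via Wigner's sum:
Half-angle: c=0.548690, s=0.836026. N=√(1·1·1·1)=1.000000
The bounds max(0,m−m')=0 and min(l+m,l−m')=1 give 2 terms
  k=0: (−1)^0·1.0000/(1)·0.5487^2·0.8360^0 = +0.301061
  k=1: (−1)^1·1.0000/(1)·0.5487^0·0.8360^2 = -0.698939
d^1_{0,0}(1.98) = +0.301061 -0.698939 = -0.397879

d=-0.3979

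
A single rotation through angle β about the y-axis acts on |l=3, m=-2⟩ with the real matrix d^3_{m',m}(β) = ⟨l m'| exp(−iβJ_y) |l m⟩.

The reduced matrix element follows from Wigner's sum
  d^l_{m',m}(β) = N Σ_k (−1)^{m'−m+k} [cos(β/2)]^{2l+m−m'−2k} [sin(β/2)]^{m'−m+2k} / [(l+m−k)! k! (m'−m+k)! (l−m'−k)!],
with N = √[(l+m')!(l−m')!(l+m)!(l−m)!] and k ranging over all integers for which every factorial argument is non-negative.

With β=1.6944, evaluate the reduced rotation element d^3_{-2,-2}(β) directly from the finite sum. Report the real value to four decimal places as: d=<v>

d=-0.4554

d^3_{-2,-2}(β=1.6944) via Wigner's sum:
c=cos(1.6944/2)=0.662084, s=sin(1.6944/2)=0.749430; N=√[1·120·1·120]=120.000000
k∈{0,1} keeps every argument non-negative
  k=0: (−1)^0·120.0000/(120)·0.6621^6·0.7494^0 = +0.084232
  k=1: (−1)^1·120.0000/(24)·0.6621^4·0.7494^2 = -0.539615
d^3_{-2,-2}(1.6944) = +0.084232 -0.539615 = -0.455383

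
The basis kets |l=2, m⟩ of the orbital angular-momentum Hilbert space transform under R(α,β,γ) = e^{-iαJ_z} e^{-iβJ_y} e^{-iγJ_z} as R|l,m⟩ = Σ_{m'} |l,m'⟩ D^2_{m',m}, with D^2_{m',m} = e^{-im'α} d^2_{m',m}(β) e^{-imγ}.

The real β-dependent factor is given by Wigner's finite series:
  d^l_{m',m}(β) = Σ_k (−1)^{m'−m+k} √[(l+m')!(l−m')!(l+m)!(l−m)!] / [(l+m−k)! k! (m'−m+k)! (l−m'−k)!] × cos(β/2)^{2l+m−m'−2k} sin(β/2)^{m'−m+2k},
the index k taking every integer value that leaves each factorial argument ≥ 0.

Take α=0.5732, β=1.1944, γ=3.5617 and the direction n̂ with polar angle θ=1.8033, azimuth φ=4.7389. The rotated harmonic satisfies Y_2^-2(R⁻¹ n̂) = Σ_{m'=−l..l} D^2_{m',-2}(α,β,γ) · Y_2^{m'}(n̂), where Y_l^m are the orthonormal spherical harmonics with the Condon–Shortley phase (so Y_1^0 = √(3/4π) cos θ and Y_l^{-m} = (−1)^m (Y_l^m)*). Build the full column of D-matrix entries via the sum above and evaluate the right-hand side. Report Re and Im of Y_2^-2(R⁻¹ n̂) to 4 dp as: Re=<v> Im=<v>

Re=-0.1915 Im=-0.1864

Need the full column D^2_{m',-2} for m'=−2..2 at α=0.5732, β=1.1944, γ=3.5617.
cos(β/2)=0.826913, sin(β/2)=0.562329
d^2_{-2,-2}: single k=0 term ⇒ +0.467563;  D = -0.188867+0.427720i
d^2_{-1,-2}: single k=0 term ⇒ -0.635918;  D = -0.099669-0.628058i
d^2_{0,-2}: single k=0 term ⇒ +0.529636;  D = +0.353427+0.394465i
d^2_{1,-2}: single k=0 term ⇒ -0.294078;  D = -0.283657-0.077593i
d^2_{2,-2}: single k=0 term ⇒ +0.099991;  D = +0.095341-0.030140i
Y_2^{m'}(θ=1.8033,φ=4.7389) and Σ D·Y over m':
  (-0.1889+0.4277i)·(-0.3653+0.0194i)  (-0.0997-0.6281i)·(-0.0046-0.1732i)  (+0.3534+0.3945i)·(-0.2652+0.0000i)  (-0.2837-0.0776i)·(+0.0046-0.1732i)  (+0.0953-0.0301i)·(-0.3653-0.0194i)
Y_2^-2(R⁻¹ n̂) = -0.191462-0.186420i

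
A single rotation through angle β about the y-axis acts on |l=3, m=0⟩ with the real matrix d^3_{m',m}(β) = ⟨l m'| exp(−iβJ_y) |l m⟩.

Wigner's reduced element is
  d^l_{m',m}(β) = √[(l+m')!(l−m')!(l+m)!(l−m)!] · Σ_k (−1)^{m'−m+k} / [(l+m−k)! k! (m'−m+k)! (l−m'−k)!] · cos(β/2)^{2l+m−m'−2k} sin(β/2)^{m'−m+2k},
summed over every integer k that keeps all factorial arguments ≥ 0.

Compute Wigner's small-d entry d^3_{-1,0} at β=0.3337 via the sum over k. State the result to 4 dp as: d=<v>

d^3_{-1,0}(β=0.3337) via Wigner's sum:
Half-angle: c=0.986113, s=0.166077. N=√(2·24·6·6)=41.569219
k∈{1,2,3} keeps every argument non-negative
  k=1: (−1)^0·41.5692/(12)·0.9861^5·0.1661^1 = +0.536455
  k=2: (−1)^1·41.5692/(4)·0.9861^3·0.1661^3 = -0.045648
  k=3: (−1)^2·41.5692/(12)·0.9861^1·0.1661^5 = +0.000432
d^3_{-1,0}(0.3337) = +0.536455 -0.045648 +0.000432 = +0.491238

d=0.4912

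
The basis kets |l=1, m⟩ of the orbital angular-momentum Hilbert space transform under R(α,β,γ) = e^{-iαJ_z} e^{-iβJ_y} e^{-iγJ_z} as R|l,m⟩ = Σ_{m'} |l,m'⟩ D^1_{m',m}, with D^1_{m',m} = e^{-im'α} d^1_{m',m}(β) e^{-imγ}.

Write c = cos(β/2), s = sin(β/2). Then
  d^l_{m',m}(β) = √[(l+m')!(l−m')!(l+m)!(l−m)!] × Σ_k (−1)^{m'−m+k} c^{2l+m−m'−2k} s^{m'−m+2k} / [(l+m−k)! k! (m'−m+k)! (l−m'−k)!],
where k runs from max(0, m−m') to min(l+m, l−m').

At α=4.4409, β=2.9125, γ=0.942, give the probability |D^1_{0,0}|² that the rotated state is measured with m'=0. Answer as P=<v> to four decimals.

Split into d^1_{0,0}(β=2.9125) × two z-phases.
c=cos(2.9125/2)=0.114296, s=sin(2.9125/2)=0.993447; N=√[1·1·1·1]=1.000000
Admissible k: 0..1 (factorial args all ≥0)
  k=0: (−1)^0·1.0000/(1)·0.1143^2·0.9934^0 = +0.013064
  k=1: (−1)^1·1.0000/(1)·0.1143^0·0.9934^2 = -0.986936
d^1_{0,0}(2.9125) = +0.013064 -0.986936 = -0.973873
|D^1_{0,0}|² = |d^1_{0,0}(β)|² = (-0.973873)² = 0.948428 (the z-rotation phases have unit modulus)

P=0.9484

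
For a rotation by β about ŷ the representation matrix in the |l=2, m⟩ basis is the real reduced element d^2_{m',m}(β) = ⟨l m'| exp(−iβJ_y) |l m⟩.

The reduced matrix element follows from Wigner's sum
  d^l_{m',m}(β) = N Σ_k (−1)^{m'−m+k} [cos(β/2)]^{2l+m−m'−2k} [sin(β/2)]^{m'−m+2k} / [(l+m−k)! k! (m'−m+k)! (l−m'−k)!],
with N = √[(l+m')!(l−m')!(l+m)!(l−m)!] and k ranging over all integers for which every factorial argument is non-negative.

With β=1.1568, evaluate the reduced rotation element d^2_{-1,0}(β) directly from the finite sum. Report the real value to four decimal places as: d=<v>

d=0.4511

d^2_{-1,0}(β=1.1568) via Wigner's sum:
With c≡cos(β/2)=0.837338 and s≡sin(β/2)=0.546685, N=[1·6·2·2]^{1/2}=4.898979
k∈{1,2} keeps every argument non-negative
  k=1: (−1)^0·4.8990/(2)·0.8373^3·0.5467^1 = +0.786169
  k=2: (−1)^1·4.8990/(2)·0.8373^1·0.5467^3 = -0.335110
d^2_{-1,0}(1.1568) = +0.786169 -0.335110 = +0.451058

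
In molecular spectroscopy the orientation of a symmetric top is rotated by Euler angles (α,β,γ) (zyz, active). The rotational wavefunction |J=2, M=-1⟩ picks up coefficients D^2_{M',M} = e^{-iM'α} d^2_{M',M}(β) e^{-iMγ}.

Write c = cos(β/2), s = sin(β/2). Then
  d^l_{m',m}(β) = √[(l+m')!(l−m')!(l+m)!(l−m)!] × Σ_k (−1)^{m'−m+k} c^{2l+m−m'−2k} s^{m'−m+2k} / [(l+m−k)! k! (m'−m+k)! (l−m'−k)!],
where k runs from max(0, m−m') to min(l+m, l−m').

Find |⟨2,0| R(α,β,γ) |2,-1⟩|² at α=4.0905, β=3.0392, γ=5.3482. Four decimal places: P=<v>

First d^2_{0,-1}(β=3.0392), then the phase factors e^{-i(0)α} and e^{-i(-1)γ}:
Half-angle: c=0.051174, s=0.998690. N=√(2·2·1·6)=4.898979
k: max(0,(-1)−(0))=0 … min(2+(-1),2−(0))=1
  k=0: (−1)^1·4.8990/(2)·0.0512^3·0.9987^1 = -0.000328
  k=1: (−1)^2·4.8990/(2)·0.0512^1·0.9987^3 = +0.124858
d^2_{0,-1}(3.0392) = -0.000328 +0.124858 = +0.124530
|D^2_{0,-1}|² = |d^2_{0,-1}(β)|² = (+0.124530)² = 0.015508 (the z-rotation phases have unit modulus)

P=0.0155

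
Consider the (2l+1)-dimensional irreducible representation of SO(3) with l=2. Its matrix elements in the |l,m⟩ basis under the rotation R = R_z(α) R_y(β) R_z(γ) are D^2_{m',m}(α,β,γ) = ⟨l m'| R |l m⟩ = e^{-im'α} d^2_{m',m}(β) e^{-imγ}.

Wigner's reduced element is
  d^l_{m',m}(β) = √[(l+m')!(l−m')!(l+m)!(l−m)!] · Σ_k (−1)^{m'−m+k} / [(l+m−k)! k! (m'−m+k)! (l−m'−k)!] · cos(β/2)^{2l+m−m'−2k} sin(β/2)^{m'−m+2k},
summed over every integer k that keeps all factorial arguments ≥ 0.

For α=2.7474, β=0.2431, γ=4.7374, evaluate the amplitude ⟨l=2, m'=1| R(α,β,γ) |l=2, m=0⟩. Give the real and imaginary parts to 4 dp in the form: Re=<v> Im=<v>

Split into d^2_{1,0}(β=0.2431) × two z-phases.
Half-angle: c=0.992622, s=0.121251. N=√(6·1·2·2)=4.898979
k∈{0,1} keeps every argument non-negative
  k=0: (−1)^1·4.8990/(2)·0.9926^3·0.1213^1 = -0.290477
  k=1: (−1)^2·4.8990/(2)·0.9926^1·0.1213^3 = +0.004334
d^2_{1,0}(0.2431) = -0.290477 +0.004334 = -0.286143
D = (-0.923307-0.384063i)·(-0.286143)·(+1.000000+0.000000i) = +0.264198+0.109897i

Re=0.2642 Im=0.1099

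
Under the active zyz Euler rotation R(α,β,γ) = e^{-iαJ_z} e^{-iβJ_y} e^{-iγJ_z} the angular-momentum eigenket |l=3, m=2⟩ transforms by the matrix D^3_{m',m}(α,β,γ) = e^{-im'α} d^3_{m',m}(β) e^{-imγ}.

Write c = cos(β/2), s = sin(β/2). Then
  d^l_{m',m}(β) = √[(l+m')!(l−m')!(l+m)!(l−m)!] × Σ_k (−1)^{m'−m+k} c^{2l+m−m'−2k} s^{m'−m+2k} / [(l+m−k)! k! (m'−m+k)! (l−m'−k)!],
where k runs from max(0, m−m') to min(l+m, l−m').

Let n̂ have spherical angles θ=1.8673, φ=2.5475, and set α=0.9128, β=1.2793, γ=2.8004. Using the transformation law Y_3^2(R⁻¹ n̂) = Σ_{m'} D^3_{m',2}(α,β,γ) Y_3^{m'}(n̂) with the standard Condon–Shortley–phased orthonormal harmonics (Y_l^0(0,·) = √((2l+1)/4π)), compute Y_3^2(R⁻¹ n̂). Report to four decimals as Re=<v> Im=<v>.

Re=0.1411 Im=0.0207

Need the full column D^3_{m',2} for m'=−3..3 at α=0.9128, β=1.2793, γ=2.8004.
cos(β/2)=0.802305, sin(β/2)=0.596915
d^3_{-3,2}: single k=5 term ⇒ +0.148928;  D = -0.143161-0.041042i
d^3_{-2,2}: k∈[4..5] ⇒ +0.408599 -0.045235 = +0.363365;  D = -0.292834+0.215132i
d^3_{-1,2}: k∈[3..4] ⇒ +0.694680 -0.192265 = +0.502415;  D = -0.012252+0.502265i
d^3_{0,2}: k∈[2..3] ⇒ +0.808616 -0.447598 = +0.361018;  D = +0.280176+0.227675i
d^3_{1,2}: k∈[1..2] ⇒ +0.627493 -0.694680 = -0.067187;  D = -0.065411+0.015344i
d^3_{2,2}: k∈[0..1] ⇒ +0.266708 -0.738162 = -0.471454;  D = -0.195499+0.429010i
d^3_{3,2}: single k=0 term ⇒ -0.486054;  D = +0.226696+0.429950i
Y_3^{m'}(θ=1.8673,φ=2.5475) and Σ D·Y over m':
  (-0.1432-0.0410i)·(+0.0766-0.3568i)  (-0.2928+0.2151i)·(-0.1020-0.2534i)  (-0.0123+0.5023i)·(+0.1468+0.0992i)  (+0.2802+0.2277i)·(+0.2806+0.0000i)  (-0.0654+0.0153i)·(-0.1468+0.0992i)  (-0.1955+0.4290i)·(-0.1020+0.2534i)  (+0.2267+0.4300i)·(-0.0766-0.3568i)
Y_3^2(R⁻¹ n̂) = +0.141125+0.020747i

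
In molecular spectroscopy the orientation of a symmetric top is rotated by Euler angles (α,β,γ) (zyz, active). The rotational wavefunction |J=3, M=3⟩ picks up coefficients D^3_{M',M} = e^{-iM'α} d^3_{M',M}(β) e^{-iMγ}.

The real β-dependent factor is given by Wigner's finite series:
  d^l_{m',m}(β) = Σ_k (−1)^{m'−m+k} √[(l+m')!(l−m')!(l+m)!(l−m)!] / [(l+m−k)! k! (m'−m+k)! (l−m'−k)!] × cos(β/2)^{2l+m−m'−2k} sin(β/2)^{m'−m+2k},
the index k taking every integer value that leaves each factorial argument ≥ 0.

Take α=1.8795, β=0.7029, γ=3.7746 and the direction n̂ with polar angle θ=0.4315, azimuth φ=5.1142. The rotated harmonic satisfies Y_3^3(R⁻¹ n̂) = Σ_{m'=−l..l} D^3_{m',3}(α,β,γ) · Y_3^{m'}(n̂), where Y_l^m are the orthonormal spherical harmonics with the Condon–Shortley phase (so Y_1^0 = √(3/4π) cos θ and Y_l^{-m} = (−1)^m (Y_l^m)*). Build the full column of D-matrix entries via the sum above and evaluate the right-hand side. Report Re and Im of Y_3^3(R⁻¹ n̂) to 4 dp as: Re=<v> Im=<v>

Need the full column D^3_{m',3} for m'=−3..3 at α=1.8795, β=0.7029, γ=3.7746.
cos(β/2)=0.938875, sin(β/2)=0.344260
d^3_{-3,3}: single k=6 term ⇒ +0.001665;  D = +0.001376+0.000937i
d^3_{-2,3}: single k=5 term ⇒ +0.011120;  D = +0.003171-0.010658i
d^3_{-1,3}: single k=4 term ⇒ +0.047952;  D = -0.047943+0.000936i
d^3_{0,3}: single k=3 term ⇒ +0.151006;  D = +0.048679+0.142945i
d^3_{1,3}: single k=2 term ⇒ +0.356655;  D = +0.286724-0.212113i
d^3_{2,3}: single k=1 term ⇒ +0.615176;  D = -0.498826-0.360019i
d^3_{3,3}: single k=0 term ⇒ +0.684929;  D = -0.213152+0.650917i
Y_3^{m'}(θ=0.4315,φ=5.1142) and Σ D·Y over m':
  (+0.0014+0.0009i)·(-0.0285-0.0109i)  (+0.0032-0.0107i)·(-0.1127+0.1169i)  (-0.0479+0.0009i)·(+0.1652+0.3888i)  (+0.0487+0.1429i)·(+0.3815+0.0000i)  (+0.2867-0.2121i)·(-0.1652+0.3888i)  (-0.4988-0.3600i)·(-0.1127-0.1169i)  (-0.2132+0.6509i)·(+0.0285-0.0109i)
Y_3^3(R⁻¹ n̂) = +0.061404+0.303864i

Re=0.0614 Im=0.3039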